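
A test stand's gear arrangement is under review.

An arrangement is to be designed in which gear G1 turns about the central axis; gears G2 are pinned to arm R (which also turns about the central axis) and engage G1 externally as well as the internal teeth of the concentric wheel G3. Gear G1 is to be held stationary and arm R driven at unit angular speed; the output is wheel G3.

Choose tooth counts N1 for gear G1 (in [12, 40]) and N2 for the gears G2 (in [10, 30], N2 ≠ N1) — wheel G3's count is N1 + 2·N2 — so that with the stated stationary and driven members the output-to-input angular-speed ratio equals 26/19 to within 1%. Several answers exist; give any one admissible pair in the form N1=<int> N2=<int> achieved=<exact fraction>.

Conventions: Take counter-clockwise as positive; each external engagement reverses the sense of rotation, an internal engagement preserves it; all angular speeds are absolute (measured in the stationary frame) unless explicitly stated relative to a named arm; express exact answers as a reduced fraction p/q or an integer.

class = planetary set [ratio 26/19 wanted; Willis about the carrier]
Willis with ω_sun = 0: ω_ring/ω_arm = (N1+N3)/N3; set equal to 26/19  ⇒  N3/N1 = 1/(26/19 − 1) = 19/7
N3 = N1 + 2·N2  ⇒  N2/N1 = (N3/N1 − 1)/2 = (19/7 − 1)/2 = 6/7
smallest multiple with N1 ≥ 12 and N2 ≥ 10: k = 2  ⇒  N1 = 2·7 = 14, N2 = 2·6 = 12 (N1 ≤ 40, N2 ≤ 30, N2 ≠ N1 ✓), N3 = 14 + 2·12 = 38
check: (N1+N3)/N3 with N1 = 14, N3 = 38 gives 26/19; |achieved − target| = 0 ≤ 13/950 ✓

N1=14 N2=12 achieved=26/19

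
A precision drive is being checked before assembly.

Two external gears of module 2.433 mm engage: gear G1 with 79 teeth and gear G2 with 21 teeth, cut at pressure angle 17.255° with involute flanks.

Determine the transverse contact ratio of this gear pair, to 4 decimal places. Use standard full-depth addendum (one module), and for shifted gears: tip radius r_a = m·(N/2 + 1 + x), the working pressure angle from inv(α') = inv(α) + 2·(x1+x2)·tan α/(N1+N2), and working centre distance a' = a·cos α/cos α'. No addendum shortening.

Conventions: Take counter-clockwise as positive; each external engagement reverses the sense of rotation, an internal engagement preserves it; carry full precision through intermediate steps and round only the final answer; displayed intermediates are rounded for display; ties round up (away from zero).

1.8464

recognized (one external pair, fixed centres): single-mesh tooth geometry, m = 2.433, N1 = 79, N2 = 21
base radii: r_b1 = 91.778272, r_b2 = 24.396756
tip radii: r_a1 = 98.536500, r_a2 = 27.979500
no profile shift: α' = α, a' = a
action lengths: √(r_a1²−r_b1²) = 35.863500, √(r_a2²−r_b2²) = 13.698567
base pitch p_b = π·m·cos α = 7.299492
CR = (35.863500 + 13.698567 − 121.650000·sin 17.25500°)/7.299492 = 1.846381
contact ratio ≈ 1.8464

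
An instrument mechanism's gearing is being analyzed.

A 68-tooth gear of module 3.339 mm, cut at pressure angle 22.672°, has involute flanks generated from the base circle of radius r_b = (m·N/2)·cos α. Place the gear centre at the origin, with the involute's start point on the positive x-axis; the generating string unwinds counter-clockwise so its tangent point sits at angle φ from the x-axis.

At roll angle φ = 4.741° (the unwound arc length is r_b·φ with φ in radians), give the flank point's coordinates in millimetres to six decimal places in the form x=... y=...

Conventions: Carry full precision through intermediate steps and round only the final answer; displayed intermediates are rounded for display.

x=105.111462 y=0.019769

class = single-mesh tooth geometry [base-circle involute, m = 3.339, 68T]
pitch radius r_p = m·N/2 = 3.339·68/2 = 113.526000
base radius r_b = r_p·cos α = 113.526000·cos 22.672° = 104.753456
roll angle φ = 4.741° = 0.08274606 rad
x = r_b·(cos φ + φ·sin φ) = 105.111462
y = r_b·(sin φ − φ·cos φ) = 0.019769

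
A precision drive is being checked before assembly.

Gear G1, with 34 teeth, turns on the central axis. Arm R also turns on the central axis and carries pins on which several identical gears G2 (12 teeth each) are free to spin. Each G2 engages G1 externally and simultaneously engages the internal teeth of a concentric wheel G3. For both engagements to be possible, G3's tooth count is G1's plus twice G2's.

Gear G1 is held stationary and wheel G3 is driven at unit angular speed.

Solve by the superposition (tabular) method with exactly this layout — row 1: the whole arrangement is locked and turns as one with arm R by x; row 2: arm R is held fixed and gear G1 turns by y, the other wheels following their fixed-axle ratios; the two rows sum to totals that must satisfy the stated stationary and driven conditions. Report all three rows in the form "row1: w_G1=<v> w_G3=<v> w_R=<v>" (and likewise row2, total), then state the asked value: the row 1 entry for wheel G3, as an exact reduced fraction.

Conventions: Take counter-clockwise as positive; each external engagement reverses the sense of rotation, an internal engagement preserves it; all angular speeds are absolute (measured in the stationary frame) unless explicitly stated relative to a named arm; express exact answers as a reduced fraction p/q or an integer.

recognized (axles ride arm R): planetary set, 34/12/58 teeth
row 1 — lock + rotate with arm: ω_sun = ω_ring = ω_arm = x
row 2: sun turns y, ring = −(34/58)·y, arm 0
boundary: total ω_sun = x + y = 0 and total ω_ring = x − (34/58)·y = 1  ⇒  y = -29/46, x = 29/46
row 2 ring = −(34/58)·(-29/46) = 17/46
totals (row 1 + row 2): sun 29/46 + (-29/46) = 0, ring 29/46 + 17/46 = 1, arm 29/46 + 0 = 29/46
asked cell (row1, ring) = 29/46

row1: w_G1=29/46 w_G3=29/46 w_R=29/46
row2: w_G1=-29/46 w_G3=17/46 w_R=0
total: w_G1=0 w_G3=1 w_R=29/46
asked value: 29/46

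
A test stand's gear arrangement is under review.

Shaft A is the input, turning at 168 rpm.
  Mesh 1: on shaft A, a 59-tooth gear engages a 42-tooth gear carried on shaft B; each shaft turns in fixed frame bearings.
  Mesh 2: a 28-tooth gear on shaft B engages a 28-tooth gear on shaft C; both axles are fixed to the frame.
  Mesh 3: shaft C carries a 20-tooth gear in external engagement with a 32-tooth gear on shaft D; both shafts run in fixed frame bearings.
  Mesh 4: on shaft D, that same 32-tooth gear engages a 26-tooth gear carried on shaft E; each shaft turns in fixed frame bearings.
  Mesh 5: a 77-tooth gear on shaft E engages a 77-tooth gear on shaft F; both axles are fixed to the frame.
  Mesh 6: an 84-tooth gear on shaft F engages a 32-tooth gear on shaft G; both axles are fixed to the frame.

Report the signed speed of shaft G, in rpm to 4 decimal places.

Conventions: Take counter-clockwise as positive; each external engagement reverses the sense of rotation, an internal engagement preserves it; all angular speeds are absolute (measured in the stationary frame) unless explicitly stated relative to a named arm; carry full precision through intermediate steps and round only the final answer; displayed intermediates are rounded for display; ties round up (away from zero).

topology: fixed-axis compound train — 6 meshes, A→G
mesh 1 [59T→42T]: ω = 168.0000×59/42 = 236.0000 rpm, sense flips to −
mesh 2 [28T→28T]: ω = 236.0000×28/28 = 236.0000 rpm, sense flips to +
mesh 3 [20T→32T]: ω = 236.0000×20/32 = 147.5000 rpm, sense flips to −
mesh 4 [32T→26T]: ω = 147.5000×32/26 = 181.5385 rpm, sense flips to +
mesh 5 [77T→77T]: ω = 181.5385×77/77 = 181.5385 rpm, sense flips to −
mesh 6 [84T→32T]: ω = 181.5385×84/32 = 476.5385 rpm, sense flips to +
signed output speed = +476.5385 rpm

+476.5385 rpm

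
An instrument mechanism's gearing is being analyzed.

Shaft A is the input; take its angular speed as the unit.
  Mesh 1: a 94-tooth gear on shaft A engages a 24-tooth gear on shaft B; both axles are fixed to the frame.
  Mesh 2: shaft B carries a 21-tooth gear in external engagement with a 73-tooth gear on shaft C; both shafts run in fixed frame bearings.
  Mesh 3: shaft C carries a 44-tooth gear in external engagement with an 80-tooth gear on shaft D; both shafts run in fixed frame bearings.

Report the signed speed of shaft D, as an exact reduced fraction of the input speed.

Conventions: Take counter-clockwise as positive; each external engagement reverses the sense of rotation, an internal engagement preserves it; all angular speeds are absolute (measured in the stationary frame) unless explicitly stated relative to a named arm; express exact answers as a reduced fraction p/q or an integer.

-3619/5840

3-mesh fixed-axis compound train (all bearings frame-fixed)
mesh 1 [94T→24T]: |ω|/ω_in = 1×94/24 = 47/12, sense flips to −
mesh 2 [21T→73T]: |ω|/ω_in = (47/12)×21/73 = 329/292, sense flips to +
mesh 3 [44T→80T]: |ω|/ω_in = (329/292)×44/80 = 3619/5840, sense flips to −
signed output speed (× input speed) = -3619/5840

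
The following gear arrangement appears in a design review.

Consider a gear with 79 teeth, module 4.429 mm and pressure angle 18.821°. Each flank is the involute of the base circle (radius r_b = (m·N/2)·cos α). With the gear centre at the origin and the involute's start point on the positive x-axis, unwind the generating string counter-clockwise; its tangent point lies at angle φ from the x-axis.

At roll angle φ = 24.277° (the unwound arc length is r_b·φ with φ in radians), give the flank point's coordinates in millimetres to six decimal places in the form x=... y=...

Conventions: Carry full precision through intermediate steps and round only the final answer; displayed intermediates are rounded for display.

recognized (one wheel, involute flank): single-mesh tooth geometry, m = 4.429, N = 79
pitch radius r_p = m·N/2 = 4.429·79/2 = 174.945500
base radius r_b = r_p·cos α = 174.945500·cos 18.821° = 165.591353
roll angle φ = 24.277° = 0.42371358 rad
x = r_b·(cos φ + φ·sin φ) = 179.795379
y = r_b·(sin φ − φ·cos φ) = 4.123979

x=179.795379 y=4.123979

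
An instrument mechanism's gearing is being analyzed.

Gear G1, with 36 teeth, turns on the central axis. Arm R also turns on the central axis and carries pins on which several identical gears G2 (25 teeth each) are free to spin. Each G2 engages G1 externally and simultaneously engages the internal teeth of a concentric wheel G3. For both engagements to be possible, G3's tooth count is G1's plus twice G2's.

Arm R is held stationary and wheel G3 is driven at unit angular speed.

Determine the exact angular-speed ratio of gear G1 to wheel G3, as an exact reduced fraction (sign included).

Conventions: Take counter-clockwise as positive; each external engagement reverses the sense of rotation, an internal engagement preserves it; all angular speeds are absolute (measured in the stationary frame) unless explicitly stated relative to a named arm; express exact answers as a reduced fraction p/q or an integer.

planetary set (36T centre, 25T on arm, 86T internal) — Willis relation
ring teeth: 36 + 2·25 = 86
36(ω_sun−ω_arm) = −86(ω_ring−ω_arm),  ω_arm = 0, ω_ring = 1
ω_sun = 0 − (86/36)(1−0) = -43/18
ω_out/ω_in = -43/18

-43/18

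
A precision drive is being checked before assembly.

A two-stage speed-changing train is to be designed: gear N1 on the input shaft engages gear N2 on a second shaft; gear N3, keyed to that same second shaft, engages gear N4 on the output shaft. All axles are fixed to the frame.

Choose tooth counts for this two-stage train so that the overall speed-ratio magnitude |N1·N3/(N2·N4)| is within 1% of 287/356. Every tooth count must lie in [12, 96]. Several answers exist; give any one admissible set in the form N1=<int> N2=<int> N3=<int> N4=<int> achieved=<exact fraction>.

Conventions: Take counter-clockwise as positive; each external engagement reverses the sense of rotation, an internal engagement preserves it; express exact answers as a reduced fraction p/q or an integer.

2-stage fixed-axis compound train for ratio 287/356
target = 287/356 in lowest terms: an exact hit needs N1·N3 = k·287 and N2·N4 = k·356 for one integer k, every count in [12, 96]; additionally prefer no 1:1 stage (N1 ≠ N2, N3 ≠ N4)
k = 1…2: no 1:1-free in-range split of k·287 and k·356 into factor pairs; take k = 3
k = 3: N1·N3 = 861 = 21·41, N2·N4 = 1068 = 12·89
achieved = 21·41/(12·89) = 287/356; |achieved − target| = 0 ≤ 287/35600 ✓

N1=21 N2=12 N3=41 N4=89 achieved=287/356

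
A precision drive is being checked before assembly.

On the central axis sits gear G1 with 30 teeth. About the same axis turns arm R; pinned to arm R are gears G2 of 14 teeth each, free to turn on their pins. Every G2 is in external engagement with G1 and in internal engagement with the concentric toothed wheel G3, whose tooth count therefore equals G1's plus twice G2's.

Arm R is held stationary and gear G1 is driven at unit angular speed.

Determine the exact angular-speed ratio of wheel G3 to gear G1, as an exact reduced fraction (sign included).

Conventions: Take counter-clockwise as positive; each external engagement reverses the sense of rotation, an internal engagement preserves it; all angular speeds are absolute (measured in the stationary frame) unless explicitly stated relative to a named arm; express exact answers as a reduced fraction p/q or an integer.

planetary set (30T centre, 14T on arm, 58T internal) — Willis relation
ring teeth: 30 + 2·14 = 58
30(ω_sun−ω_arm) = −58(ω_ring−ω_arm),  ω_arm = 0, ω_sun = 1
ω_ring = 0 − (30/58)(1−0) = -15/29
ω_out/ω_in = -15/29

-15/29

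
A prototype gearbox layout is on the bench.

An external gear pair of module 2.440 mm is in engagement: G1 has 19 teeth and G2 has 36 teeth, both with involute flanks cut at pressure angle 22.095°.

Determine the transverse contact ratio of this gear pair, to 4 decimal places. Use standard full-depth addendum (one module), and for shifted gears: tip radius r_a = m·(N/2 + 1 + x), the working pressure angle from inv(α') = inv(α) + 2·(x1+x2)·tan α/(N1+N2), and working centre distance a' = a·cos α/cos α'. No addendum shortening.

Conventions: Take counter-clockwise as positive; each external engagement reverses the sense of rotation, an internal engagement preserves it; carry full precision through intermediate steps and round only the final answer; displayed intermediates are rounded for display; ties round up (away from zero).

1.5398

recognized (one external pair, fixed centres): single-mesh tooth geometry, m = 2.440, N1 = 19, N2 = 36
base radii: r_b1 = 21.477695, r_b2 = 40.694579
tip radii: r_a1 = 25.620000, r_a2 = 46.360000
no profile shift: α' = α, a' = a
action lengths: √(r_a1²−r_b1²) = 13.967571, √(r_a2²−r_b2²) = 22.208125
base pitch p_b = π·m·cos α = 7.102544
CR = (13.967571 + 22.208125 − 67.100000·sin 22.09500°)/7.102544 = 1.539797
contact ratio ≈ 1.5398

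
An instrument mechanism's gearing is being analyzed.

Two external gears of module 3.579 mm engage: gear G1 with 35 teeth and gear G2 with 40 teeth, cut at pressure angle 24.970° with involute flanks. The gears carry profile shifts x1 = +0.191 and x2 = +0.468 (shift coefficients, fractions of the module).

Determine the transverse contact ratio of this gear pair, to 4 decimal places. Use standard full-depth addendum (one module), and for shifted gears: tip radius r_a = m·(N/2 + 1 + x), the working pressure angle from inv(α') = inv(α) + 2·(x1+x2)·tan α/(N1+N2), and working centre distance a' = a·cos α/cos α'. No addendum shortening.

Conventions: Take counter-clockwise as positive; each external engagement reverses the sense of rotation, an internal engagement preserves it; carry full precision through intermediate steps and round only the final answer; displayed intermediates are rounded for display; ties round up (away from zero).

1.4389

topology: single-mesh involute geometry — m = 3.579, 35T/40T pair
base radii: r_b1 = 56.778174, r_b2 = 64.889342
tip radii: r_a1 = 66.895089, r_a2 = 76.833972
inv(α') = inv(24.970°) + 2·(+0.191+0.468)·tan α/(35+40) = 0.03804503  ⇒  α' = 26.94657°
a' = a·cos α / cos α' = 134.2125·cos 24.970°/cos 26.94657° = 136.485859
action lengths: √(r_a1²−r_b1²) = 35.372191, √(r_a2²−r_b2²) = 41.144046
base pitch p_b = π·m·cos α = 10.192794
CR = (35.372191 + 41.144046 − 136.485859·sin 26.94657°)/10.192794 = 1.438897
contact ratio ≈ 1.4389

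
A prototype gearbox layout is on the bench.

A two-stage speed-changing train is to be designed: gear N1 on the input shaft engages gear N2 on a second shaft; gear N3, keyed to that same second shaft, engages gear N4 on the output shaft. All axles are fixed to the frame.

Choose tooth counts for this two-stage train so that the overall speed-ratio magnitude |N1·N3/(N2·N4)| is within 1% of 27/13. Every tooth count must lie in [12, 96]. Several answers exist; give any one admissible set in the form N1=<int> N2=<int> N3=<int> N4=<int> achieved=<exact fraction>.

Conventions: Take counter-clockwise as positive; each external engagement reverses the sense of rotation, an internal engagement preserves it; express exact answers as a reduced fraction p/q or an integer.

N1=12 N2=13 N3=27 N4=12 achieved=27/13

design class (target 27/13): fixed-axis compound train
target = 27/13 in lowest terms: an exact hit needs N1·N3 = k·27 and N2·N4 = k·13 for one integer k, every count in [12, 96]; additionally prefer no 1:1 stage (N1 ≠ N2, N3 ≠ N4)
k = 1…11: no 1:1-free in-range split of k·27 and k·13 into factor pairs; take k = 12
k = 12: N1·N3 = 324 = 12·27, N2·N4 = 156 = 13·12
achieved = 12·27/(13·12) = 27/13; |achieved − target| = 0 ≤ 27/1300 ✓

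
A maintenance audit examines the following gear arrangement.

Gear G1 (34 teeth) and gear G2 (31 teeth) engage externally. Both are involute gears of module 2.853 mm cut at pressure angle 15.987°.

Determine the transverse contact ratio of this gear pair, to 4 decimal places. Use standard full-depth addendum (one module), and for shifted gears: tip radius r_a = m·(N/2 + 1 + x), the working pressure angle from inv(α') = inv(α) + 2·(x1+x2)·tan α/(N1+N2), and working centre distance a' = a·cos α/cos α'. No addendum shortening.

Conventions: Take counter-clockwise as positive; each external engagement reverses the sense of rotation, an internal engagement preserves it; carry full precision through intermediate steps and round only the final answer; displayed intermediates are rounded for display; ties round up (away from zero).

recognized (one external pair, fixed centres): single-mesh tooth geometry, m = 2.853, N1 = 34, N2 = 31
base radii: r_b1 = 46.625186, r_b2 = 42.511199
tip radii: r_a1 = 51.354000, r_a2 = 47.074500
no profile shift: α' = α, a' = a
action lengths: √(r_a1²−r_b1²) = 21.524994, √(r_a2²−r_b2²) = 20.218965
base pitch p_b = π·m·cos α = 8.616314
CR = (21.524994 + 20.218965 − 92.722500·sin 15.98700°)/8.616314 = 1.880897
contact ratio ≈ 1.8809

1.8809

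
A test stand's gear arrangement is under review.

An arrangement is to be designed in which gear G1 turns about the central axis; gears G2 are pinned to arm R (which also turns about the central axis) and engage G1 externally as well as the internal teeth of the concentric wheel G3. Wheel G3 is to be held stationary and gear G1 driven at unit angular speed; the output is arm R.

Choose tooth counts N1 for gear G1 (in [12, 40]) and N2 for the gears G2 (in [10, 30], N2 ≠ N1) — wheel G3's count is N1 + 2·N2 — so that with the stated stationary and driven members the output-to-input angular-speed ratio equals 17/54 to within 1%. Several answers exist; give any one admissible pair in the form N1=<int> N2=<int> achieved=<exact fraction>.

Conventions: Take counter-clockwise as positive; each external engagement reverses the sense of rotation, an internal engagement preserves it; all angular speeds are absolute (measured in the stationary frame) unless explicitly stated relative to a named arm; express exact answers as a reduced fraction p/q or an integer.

class = planetary set [ratio 17/54 wanted; Willis about the carrier]
Willis with ω_ring = 0: ω_arm/ω_sun = N1/(N1+N3); set equal to 17/54  ⇒  N3/N1 = 1/(17/54) − 1 = 37/17
N3 = N1 + 2·N2  ⇒  N2/N1 = (N3/N1 − 1)/2 = (37/17 − 1)/2 = 10/17
smallest multiple with N1 ≥ 12 and N2 ≥ 10: k = 1  ⇒  N1 = 1·17 = 17, N2 = 1·10 = 10 (N1 ≤ 40, N2 ≤ 30, N2 ≠ N1 ✓), N3 = 17 + 2·10 = 37
check: N1/(N1+N3) with N1 = 17, N3 = 37 gives 17/54; |achieved − target| = 0 ≤ 17/5400 ✓

N1=17 N2=10 achieved=17/54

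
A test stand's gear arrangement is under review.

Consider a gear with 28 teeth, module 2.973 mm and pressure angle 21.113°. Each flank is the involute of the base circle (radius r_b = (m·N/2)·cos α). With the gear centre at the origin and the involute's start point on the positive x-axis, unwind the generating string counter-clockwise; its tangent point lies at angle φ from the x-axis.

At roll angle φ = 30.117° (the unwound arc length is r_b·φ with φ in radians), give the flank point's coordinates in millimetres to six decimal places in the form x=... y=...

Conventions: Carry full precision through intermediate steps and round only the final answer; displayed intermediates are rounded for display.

class = single-mesh tooth geometry [base-circle involute, m = 2.973, 28T]
pitch radius r_p = m·N/2 = 2.973·28/2 = 41.622000
base radius r_b = r_p·cos α = 41.622000·cos 21.113° = 38.827991
roll angle φ = 30.117° = 0.52564081 rad
x = r_b·(cos φ + φ·sin φ) = 43.827173
y = r_b·(sin φ − φ·cos φ) = 1.828284

x=43.827173 y=1.828284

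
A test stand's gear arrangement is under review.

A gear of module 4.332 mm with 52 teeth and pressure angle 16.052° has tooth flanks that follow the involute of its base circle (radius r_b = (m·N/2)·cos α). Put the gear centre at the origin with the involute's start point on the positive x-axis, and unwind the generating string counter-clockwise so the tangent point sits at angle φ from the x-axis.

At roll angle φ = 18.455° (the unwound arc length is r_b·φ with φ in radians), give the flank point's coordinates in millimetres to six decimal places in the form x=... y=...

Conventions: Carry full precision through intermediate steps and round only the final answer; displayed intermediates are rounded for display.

topology: single-mesh involute geometry — m = 4.332, N = 52
pitch radius r_p = m·N/2 = 4.332·52/2 = 112.632000
base radius r_b = r_p·cos α = 112.632000·cos 16.052° = 108.240607
roll angle φ = 18.455° = 0.32210051 rad
x = r_b·(cos φ + φ·sin φ) = 113.710722
y = r_b·(sin φ − φ·cos φ) = 1.193248

x=113.710722 y=1.193248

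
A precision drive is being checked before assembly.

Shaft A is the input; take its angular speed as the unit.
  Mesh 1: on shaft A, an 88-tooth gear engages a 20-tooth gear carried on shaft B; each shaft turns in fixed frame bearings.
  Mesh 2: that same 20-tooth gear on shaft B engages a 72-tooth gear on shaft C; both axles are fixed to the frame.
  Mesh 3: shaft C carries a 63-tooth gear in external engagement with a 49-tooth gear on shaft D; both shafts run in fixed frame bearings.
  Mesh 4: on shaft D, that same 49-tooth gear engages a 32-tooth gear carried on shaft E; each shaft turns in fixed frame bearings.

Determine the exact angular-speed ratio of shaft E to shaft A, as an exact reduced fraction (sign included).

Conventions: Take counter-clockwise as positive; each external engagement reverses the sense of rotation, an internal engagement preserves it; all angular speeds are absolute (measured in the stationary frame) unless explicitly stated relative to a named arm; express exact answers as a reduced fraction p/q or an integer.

class = fixed-axis compound train [4 meshes; 4 ratios multiply, 4 sense flips]
mesh 1 [88T→20T]: running ratio 22/5, sense −
mesh 2 [20T→72T]: running ratio 11/9, sense +
mesh 3 [63T→49T]: running ratio 11/7, sense −
mesh 4 [49T→32T]: running ratio 77/32, sense +
ω_out/ω_in = 77/32

77/32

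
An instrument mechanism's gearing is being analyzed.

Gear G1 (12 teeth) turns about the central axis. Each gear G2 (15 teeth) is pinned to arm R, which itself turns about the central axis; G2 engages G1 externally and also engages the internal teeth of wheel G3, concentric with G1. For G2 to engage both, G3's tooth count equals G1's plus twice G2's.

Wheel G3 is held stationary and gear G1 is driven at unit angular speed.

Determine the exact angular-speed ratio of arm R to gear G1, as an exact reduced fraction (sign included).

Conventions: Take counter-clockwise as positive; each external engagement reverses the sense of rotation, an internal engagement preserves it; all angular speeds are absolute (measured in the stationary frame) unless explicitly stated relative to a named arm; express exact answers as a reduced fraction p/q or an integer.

recognized (axles ride arm R): planetary set, 12/15/42 teeth
ring teeth: 12 + 2·15 = 42
12(ω_sun−ω_arm) = −42(ω_ring−ω_arm),  ω_ring = 0, ω_sun = 1
12(1−ω_arm) = −42(0−ω_arm)  ⇒  54·ω_arm = 12  ⇒  ω_arm = 2/9
ω_out/ω_in = 2/9

2/9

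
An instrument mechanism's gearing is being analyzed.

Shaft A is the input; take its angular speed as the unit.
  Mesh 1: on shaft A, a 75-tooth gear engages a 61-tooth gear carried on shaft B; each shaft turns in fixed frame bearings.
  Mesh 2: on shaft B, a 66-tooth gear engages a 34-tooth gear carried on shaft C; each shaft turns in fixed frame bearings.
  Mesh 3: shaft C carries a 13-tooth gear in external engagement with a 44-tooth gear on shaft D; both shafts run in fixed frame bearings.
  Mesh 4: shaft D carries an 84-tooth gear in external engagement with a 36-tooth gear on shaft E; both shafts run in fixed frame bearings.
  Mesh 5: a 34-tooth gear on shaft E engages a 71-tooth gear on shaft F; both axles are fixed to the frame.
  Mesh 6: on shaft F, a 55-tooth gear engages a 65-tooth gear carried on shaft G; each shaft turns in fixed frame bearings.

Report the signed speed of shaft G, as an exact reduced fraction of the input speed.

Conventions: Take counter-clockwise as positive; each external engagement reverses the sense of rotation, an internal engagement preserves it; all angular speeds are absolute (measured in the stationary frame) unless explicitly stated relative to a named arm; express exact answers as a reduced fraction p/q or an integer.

5775/8662

6-mesh fixed-axis compound train (all bearings frame-fixed)
mesh 1 [75T→61T]: |ω|/ω_in = 1×75/61 = 75/61, sense flips to −
mesh 2 [66T→34T]: |ω|/ω_in = (75/61)×66/34 = 2475/1037, sense flips to +
mesh 3 [13T→44T]: |ω|/ω_in = (2475/1037)×13/44 = 2925/4148, sense flips to −
mesh 4 [84T→36T]: |ω|/ω_in = (2925/4148)×84/36 = 6825/4148, sense flips to +
mesh 5 [34T→71T]: |ω|/ω_in = (6825/4148)×34/71 = 6825/8662, sense flips to −
mesh 6 [55T→65T]: |ω|/ω_in = (6825/8662)×55/65 = 5775/8662, sense flips to +
signed output speed (× input speed) = 5775/8662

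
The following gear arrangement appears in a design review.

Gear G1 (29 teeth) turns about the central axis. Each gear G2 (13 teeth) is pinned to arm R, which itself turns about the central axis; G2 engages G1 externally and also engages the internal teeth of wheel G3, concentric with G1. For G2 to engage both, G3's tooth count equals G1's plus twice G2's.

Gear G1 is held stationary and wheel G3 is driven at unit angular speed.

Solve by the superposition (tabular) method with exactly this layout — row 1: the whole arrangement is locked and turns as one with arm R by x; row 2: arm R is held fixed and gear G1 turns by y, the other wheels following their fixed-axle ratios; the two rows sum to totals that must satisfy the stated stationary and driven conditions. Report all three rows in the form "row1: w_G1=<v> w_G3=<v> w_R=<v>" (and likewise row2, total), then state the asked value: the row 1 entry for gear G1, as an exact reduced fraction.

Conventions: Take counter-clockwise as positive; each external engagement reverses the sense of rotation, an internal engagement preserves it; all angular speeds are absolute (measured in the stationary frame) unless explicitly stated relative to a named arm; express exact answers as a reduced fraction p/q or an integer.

planetary set (29T centre, 13T on arm, 55T internal) — Willis relation
row 1 — lock + rotate with arm: ω_sun = ω_ring = ω_arm = x
row 2 — arm fixed, fixed-axis ratios: sun y, ring −(29/55)·y, arm 0
boundary: total ω_sun = x + y = 0 and total ω_ring = x − (29/55)·y = 1  ⇒  y = -55/84, x = 55/84
row 2 ring = −(29/55)·(-55/84) = 29/84
totals (row 1 + row 2): sun 55/84 + (-55/84) = 0, ring 55/84 + 29/84 = 1, arm 55/84 + 0 = 55/84
asked cell (row1, sun) = 55/84

row1: w_G1=55/84 w_G3=55/84 w_R=55/84
row2: w_G1=-55/84 w_G3=29/84 w_R=0
total: w_G1=0 w_G3=1 w_R=55/84
asked value: 55/84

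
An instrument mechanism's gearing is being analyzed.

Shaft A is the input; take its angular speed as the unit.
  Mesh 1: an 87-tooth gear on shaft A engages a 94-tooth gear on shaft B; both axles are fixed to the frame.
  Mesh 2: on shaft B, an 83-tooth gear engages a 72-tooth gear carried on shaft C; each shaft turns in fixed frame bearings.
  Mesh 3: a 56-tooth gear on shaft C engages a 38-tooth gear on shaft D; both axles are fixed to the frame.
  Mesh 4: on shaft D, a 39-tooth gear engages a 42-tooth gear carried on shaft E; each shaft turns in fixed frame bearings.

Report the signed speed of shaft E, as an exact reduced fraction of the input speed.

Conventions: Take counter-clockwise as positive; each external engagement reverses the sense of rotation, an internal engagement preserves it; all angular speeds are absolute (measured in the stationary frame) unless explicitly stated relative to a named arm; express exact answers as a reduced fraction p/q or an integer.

31291/21432

4-mesh fixed-axis compound train (all bearings frame-fixed)
mesh 1 [87T→94T]: |ω|/ω_in = 1×87/94 = 87/94, sense flips to −
mesh 2 [83T→72T]: |ω|/ω_in = (87/94)×83/72 = 2407/2256, sense flips to +
mesh 3 [56T→38T]: |ω|/ω_in = (2407/2256)×56/38 = 16849/10716, sense flips to −
mesh 4 [39T→42T]: |ω|/ω_in = (16849/10716)×39/42 = 31291/21432, sense flips to +
signed output speed (× input speed) = 31291/21432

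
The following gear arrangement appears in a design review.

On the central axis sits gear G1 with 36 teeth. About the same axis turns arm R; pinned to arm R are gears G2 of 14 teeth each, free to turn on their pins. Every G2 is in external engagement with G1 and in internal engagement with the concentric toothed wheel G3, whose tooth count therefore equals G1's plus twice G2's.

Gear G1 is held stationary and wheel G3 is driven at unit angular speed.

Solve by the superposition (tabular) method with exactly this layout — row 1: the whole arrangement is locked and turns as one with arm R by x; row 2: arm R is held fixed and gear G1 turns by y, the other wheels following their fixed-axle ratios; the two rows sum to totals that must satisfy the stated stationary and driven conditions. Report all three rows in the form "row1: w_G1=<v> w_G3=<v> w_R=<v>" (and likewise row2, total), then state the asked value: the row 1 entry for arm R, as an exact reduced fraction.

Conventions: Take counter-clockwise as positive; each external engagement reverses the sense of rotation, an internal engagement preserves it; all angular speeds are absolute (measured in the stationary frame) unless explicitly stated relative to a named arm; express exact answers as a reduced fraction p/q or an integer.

row1: w_G1=16/25 w_G3=16/25 w_R=16/25
row2: w_G1=-16/25 w_G3=9/25 w_R=0
total: w_G1=0 w_G3=1 w_R=16/25
asked value: 16/25

class = planetary set [G3 = 36+2·14 = 64; Willis about the carrier]
row 1 — lock + rotate with arm: ω_sun = ω_ring = ω_arm = x
row 2 (arm held, sun turns y): ω_ring = −(36/64)·y, ω_arm = 0
boundary: total ω_sun = x + y = 0 and total ω_ring = x − (36/64)·y = 1  ⇒  y = -16/25, x = 16/25
row 2 ring = −(36/64)·(-16/25) = 9/25
totals (row 1 + row 2): sun 16/25 + (-16/25) = 0, ring 16/25 + 9/25 = 1, arm 16/25 + 0 = 16/25
asked cell (row1, arm) = 16/25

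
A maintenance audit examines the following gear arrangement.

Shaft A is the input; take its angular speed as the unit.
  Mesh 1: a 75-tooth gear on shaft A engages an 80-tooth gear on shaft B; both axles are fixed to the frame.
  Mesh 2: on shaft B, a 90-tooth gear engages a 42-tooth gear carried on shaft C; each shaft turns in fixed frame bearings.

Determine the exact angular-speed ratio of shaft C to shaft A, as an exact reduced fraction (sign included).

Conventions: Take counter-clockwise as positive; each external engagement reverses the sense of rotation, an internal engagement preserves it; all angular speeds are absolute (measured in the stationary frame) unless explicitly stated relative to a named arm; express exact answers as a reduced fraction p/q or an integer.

225/112

class = fixed-axis compound train [2 meshes; 2 ratios multiply, 2 sense flips]
mesh 1 [75T→80T]: running ratio 15/16, sense −
mesh 2 [90T→42T]: running ratio 225/112, sense +
ω_out/ω_in = 225/112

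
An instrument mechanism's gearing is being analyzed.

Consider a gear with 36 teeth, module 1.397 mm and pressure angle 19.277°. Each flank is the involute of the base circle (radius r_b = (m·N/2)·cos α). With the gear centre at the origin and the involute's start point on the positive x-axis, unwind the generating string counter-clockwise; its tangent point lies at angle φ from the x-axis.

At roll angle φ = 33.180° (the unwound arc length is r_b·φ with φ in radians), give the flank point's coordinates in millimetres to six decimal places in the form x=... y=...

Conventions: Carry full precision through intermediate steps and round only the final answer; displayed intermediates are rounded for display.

x=27.388678 y=1.485646

topology: single-mesh involute geometry — m = 1.397, N = 36
pitch radius r_p = m·N/2 = 1.397·36/2 = 25.146000
base radius r_b = r_p·cos α = 25.146000·cos 19.277° = 23.736153
roll angle φ = 33.180° = 0.57910025 rad
x = r_b·(cos φ + φ·sin φ) = 27.388678
y = r_b·(sin φ − φ·cos φ) = 1.485646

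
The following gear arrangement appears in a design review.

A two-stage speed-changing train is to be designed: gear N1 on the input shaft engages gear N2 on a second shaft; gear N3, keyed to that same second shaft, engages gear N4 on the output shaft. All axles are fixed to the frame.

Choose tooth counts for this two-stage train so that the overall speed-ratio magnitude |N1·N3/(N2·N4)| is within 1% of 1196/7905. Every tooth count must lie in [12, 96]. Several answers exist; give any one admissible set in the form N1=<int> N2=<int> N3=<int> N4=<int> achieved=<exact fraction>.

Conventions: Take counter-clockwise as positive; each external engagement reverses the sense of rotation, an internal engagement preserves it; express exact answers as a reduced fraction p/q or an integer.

N1=13 N2=85 N3=92 N4=93 achieved=1196/7905

2-stage fixed-axis compound train for ratio 1196/7905
target = 1196/7905 in lowest terms: an exact hit needs N1·N3 = k·1196 and N2·N4 = k·7905 for one integer k, every count in [12, 96]; additionally prefer no 1:1 stage (N1 ≠ N2, N3 ≠ N4)
k = 1: N1·N3 = 1196 = 13·92, N2·N4 = 7905 = 85·93
achieved = 13·92/(85·93) = 1196/7905; |achieved − target| = 0 ≤ 299/197625 ✓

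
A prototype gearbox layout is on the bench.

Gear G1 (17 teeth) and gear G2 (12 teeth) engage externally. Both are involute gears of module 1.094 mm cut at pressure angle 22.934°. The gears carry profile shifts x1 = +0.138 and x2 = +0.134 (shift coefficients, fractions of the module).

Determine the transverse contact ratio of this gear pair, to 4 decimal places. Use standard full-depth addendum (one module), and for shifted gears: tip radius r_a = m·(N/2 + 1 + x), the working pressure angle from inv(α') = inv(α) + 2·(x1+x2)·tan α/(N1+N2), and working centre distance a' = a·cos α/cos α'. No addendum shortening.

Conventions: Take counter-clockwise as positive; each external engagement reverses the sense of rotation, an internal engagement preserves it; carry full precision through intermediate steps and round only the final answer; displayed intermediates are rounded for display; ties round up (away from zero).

recognized (one external pair, fixed centres): single-mesh tooth geometry, m = 1.094, N1 = 17, N2 = 12
base radii: r_b1 = 8.563954, r_b2 = 6.045144
tip radii: r_a1 = 10.543972, r_a2 = 7.804596
inv(α') = inv(22.934°) + 2·(+0.138+0.134)·tan α/(17+12) = 0.03077927  ⇒  α' = 25.20982°
a' = a·cos α / cos α' = 15.8630·cos 22.934°/cos 25.20982° = 16.147038
action lengths: √(r_a1²−r_b1²) = 6.150937, √(r_a2²−r_b2²) = 4.936390
base pitch p_b = π·m·cos α = 3.165230
CR = (6.150937 + 4.936390 − 16.147038·sin 25.20982°)/3.165230 = 1.329998
contact ratio ≈ 1.3300

1.3300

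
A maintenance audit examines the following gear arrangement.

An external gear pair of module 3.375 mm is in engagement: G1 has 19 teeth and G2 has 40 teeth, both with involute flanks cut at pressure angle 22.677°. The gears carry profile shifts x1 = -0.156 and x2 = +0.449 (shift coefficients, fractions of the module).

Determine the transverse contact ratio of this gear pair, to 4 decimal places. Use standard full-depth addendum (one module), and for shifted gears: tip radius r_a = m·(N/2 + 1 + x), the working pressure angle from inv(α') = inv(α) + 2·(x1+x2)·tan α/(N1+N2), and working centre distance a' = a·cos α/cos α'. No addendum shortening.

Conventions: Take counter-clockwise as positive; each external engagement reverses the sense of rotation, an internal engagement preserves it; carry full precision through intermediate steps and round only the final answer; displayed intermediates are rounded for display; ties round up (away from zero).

class = single-mesh tooth geometry [involute pair 19T × 40T, m = 3.375]
base radii: r_b1 = 29.583842, r_b2 = 62.281773
tip radii: r_a1 = 34.911000, r_a2 = 72.390375
inv(α') = inv(22.677°) + 2·(-0.156+0.449)·tan α/(19+40) = 0.02619920  ⇒  α' = 23.95642°
a' = a·cos α / cos α' = 99.5625·cos 22.677°/cos 23.95642° = 100.525423
action lengths: √(r_a1²−r_b1²) = 18.535755, √(r_a2²−r_b2²) = 36.896439
base pitch p_b = π·m·cos α = 9.783198
CR = (18.535755 + 36.896439 − 100.525423·sin 23.95642°)/9.783198 = 1.493855
contact ratio ≈ 1.4939

1.4939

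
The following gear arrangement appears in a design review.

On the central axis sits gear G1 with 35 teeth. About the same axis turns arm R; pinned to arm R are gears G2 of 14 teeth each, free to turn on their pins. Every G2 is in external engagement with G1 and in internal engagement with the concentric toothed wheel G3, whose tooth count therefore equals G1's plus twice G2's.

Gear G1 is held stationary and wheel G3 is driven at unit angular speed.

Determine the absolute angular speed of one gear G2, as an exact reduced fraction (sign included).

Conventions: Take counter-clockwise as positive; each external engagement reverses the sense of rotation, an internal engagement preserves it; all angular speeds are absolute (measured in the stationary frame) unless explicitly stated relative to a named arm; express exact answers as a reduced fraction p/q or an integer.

9/4

class = planetary set [G3 = 35+2·14 = 63; Willis about the carrier]
ring teeth: 35 + 2·14 = 63
35(ω_sun−ω_arm) = −63(ω_ring−ω_arm),  ω_sun = 0, ω_ring = 1
35(0−ω_arm) = −63(1−ω_arm)  ⇒  98·ω_arm = 63  ⇒  ω_arm = 9/14
sun–planet mesh: 35·(0−9/14) = −14·(ω_p−ω_arm)  ⇒  ω_p−ω_arm = 45/28
ω_p = 9/14 + 45/28 = 9/4
exact speed ratio = 9/4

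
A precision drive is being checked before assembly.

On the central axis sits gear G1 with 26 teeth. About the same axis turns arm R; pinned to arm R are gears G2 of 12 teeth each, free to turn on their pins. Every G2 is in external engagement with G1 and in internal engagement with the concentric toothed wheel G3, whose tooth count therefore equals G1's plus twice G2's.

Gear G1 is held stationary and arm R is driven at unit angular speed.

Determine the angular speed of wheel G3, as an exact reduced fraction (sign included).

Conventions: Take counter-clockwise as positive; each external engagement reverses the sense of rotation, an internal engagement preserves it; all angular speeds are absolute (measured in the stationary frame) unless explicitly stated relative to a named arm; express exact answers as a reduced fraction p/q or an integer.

topology: planetary set — G1 26T / G2 12T / G3 50T, arm = carrier (Willis)
ring teeth: 26 + 2·12 = 50
26(ω_sun−ω_arm) = −50(ω_ring−ω_arm),  ω_sun = 0, ω_arm = 1
ω_ring = 1 − (26/50)(0−1) = 38/25
exact speed ratio = 38/25

38/25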